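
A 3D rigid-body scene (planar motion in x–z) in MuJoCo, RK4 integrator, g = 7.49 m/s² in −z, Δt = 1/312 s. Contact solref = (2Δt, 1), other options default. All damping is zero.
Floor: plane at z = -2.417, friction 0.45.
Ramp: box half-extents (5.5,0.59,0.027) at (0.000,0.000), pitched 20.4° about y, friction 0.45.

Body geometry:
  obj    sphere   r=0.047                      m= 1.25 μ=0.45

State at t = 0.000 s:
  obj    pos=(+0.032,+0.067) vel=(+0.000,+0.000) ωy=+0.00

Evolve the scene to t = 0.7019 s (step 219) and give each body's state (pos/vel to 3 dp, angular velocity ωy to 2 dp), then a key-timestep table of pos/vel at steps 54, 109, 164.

State at t = 0.7019 s:
  obj    pos=(+0.463,-0.093) vel=(+1.227,-0.456) ωy=+27.85

Key-timestep trajectory:
   step    t(s)  obj.x    obj.z    obj.vx   obj.vz 
     54  0.1731   +0.058  +0.057  +0.303  -0.113
    109  0.3494   +0.139  +0.027  +0.611  -0.227
    164  0.5256   +0.274  -0.023  +0.919  -0.342


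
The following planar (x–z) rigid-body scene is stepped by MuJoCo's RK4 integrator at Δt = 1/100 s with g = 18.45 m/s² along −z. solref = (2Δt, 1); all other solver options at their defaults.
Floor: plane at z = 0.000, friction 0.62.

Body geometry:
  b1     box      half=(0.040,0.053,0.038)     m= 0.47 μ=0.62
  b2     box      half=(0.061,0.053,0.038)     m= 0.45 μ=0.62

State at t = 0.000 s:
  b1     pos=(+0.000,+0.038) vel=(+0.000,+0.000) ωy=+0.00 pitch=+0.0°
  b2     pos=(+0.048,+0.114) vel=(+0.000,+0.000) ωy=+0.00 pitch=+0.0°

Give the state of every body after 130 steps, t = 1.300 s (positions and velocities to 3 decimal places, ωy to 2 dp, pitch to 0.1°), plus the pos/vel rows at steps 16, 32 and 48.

State at t = 1.300 s:
  b1     pos=(+0.000,+0.038) vel=(+0.000,+0.000) ωy=+0.00 pitch=+0.0°
  b2     pos=(+0.101,+0.061) vel=(+0.000,+0.000) ωy=+0.00 pitch=+90.0°

Key-timestep trajectory:
   step    t(s)  b1.x    b1.z    b1.vx   b1.vz   b2.x    b2.z    b2.vx   b2.vz 
     16  0.1600   +0.000  +0.038  -0.001  +0.001   +0.076  +0.093  +0.355  -0.540
     32  0.3200   +0.000  +0.038  +0.000  +0.000   +0.124  +0.070  +0.033  +0.013
     48  0.4800   +0.000  +0.038  +0.000  +0.000   +0.097  +0.060  -0.012  +0.068


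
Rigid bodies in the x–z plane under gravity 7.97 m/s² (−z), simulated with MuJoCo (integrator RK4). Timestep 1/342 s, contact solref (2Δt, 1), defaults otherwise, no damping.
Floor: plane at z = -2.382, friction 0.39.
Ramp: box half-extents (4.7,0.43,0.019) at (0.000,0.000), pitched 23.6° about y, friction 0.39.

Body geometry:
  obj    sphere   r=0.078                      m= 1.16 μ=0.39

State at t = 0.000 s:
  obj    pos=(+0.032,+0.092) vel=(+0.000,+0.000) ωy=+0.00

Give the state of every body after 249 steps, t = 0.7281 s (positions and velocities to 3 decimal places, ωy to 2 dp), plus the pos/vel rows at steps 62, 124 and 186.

State at t = 0.7281 s:
  obj    pos=(+0.586,-0.150) vel=(+1.521,-0.664) ωy=+21.27

Key-timestep trajectory:
   step    t(s)  obj.x    obj.z    obj.vx   obj.vz 
     62  0.1813   +0.066  +0.077  +0.379  -0.165
    124  0.3626   +0.169  +0.032  +0.757  -0.331
    186  0.5439   +0.341  -0.043  +1.136  -0.496


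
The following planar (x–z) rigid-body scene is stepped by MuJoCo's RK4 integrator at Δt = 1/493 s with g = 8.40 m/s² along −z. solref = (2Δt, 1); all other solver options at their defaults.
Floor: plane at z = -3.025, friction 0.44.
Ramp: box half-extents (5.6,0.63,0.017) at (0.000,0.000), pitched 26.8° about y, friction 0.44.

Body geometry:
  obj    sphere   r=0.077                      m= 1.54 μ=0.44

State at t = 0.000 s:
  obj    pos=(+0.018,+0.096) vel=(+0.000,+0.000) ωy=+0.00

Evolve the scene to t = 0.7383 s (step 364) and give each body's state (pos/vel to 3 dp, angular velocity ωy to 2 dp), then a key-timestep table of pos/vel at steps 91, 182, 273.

State at t = 0.7383 s:
  obj    pos=(+0.676,-0.236) vel=(+1.783,-0.901) ωy=+25.94

Key-timestep trajectory:
   step    t(s)  obj.x    obj.z    obj.vx   obj.vz 
     91  0.1846   +0.059  +0.075  +0.446  -0.225
    182  0.3692   +0.183  +0.013  +0.891  -0.450
    273  0.5538   +0.388  -0.091  +1.337  -0.675


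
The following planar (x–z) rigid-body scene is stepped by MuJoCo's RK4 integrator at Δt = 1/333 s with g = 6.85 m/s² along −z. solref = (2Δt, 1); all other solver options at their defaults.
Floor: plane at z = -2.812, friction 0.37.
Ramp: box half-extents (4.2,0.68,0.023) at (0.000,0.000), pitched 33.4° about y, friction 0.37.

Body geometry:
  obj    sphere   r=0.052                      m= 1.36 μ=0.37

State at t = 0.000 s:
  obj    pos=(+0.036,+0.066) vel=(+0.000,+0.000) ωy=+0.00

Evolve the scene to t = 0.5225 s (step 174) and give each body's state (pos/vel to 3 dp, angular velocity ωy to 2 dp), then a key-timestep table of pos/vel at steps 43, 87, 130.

State at t = 0.5225 s:
  obj    pos=(+0.343,-0.136) vel=(+1.175,-0.775) ωy=+27.06

Key-timestep trajectory:
   step    t(s)  obj.x    obj.z    obj.vx   obj.vz 
     43  0.1291   +0.055  +0.054  +0.290  -0.192
     87  0.2613   +0.113  +0.015  +0.588  -0.387
    130  0.3904   +0.207  -0.047  +0.878  -0.579


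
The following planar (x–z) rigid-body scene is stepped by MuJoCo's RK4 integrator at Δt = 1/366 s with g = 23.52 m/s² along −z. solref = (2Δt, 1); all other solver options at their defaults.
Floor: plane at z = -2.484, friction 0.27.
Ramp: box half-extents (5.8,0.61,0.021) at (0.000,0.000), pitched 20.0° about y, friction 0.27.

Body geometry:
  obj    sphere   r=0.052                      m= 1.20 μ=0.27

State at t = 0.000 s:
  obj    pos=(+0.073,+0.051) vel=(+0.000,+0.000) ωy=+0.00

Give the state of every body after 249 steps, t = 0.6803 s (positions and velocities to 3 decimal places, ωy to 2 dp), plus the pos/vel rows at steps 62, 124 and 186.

State at t = 0.6803 s:
  obj    pos=(+1.323,-0.404) vel=(+3.673,-1.337) ωy=+75.17

Key-timestep trajectory:
   step    t(s)  obj.x    obj.z    obj.vx   obj.vz 
     62  0.1694   +0.151  +0.023  +0.915  -0.333
    124  0.3388   +0.383  -0.062  +1.829  -0.666
    186  0.5082   +0.770  -0.203  +2.744  -0.999


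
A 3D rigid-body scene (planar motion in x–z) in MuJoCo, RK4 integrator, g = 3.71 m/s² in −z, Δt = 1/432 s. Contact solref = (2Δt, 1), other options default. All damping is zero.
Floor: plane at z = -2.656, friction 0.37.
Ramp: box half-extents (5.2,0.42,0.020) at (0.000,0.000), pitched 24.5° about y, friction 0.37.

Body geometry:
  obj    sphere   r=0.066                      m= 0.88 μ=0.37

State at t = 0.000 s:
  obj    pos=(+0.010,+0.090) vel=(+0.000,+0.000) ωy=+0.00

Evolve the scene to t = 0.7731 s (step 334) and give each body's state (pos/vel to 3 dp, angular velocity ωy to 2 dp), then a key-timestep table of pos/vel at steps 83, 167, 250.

State at t = 0.7731 s:
  obj    pos=(+0.309,-0.046) vel=(+0.773,-0.352) ωy=+12.87

Key-timestep trajectory:
   step    t(s)  obj.x    obj.z    obj.vx   obj.vz 
     83  0.1921   +0.028  +0.082  +0.192  -0.088
    167  0.3866   +0.085  +0.056  +0.387  -0.176
    250  0.5787   +0.177  +0.014  +0.579  -0.264


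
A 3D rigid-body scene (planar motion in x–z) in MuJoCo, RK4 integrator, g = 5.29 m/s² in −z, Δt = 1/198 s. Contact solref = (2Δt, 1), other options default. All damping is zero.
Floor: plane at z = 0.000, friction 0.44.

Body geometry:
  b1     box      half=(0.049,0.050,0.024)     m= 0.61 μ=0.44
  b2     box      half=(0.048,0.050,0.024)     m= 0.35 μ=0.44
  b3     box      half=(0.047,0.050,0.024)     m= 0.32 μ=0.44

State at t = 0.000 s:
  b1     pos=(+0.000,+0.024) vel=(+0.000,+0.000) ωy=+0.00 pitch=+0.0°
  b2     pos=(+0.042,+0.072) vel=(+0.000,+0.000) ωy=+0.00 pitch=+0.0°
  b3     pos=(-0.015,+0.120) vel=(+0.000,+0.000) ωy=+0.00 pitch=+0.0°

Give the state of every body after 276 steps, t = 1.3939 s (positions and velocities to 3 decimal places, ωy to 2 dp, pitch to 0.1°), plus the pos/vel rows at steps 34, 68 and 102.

State at t = 1.3939 s:
  b1     pos=(+0.000,+0.024) vel=(+0.000,+0.000) ωy=+0.00 pitch=+0.0°
  b2     pos=(+0.042,+0.072) vel=(+0.000,+0.000) ωy=+0.00 pitch=+0.0°
  b3     pos=(-0.129,+0.024) vel=(+0.000,+0.000) ωy=+0.00 pitch=+180.0°

Key-timestep trajectory:
   step    t(s)  b1.x    b1.z    b1.vx   b1.vz   b2.x    b2.z    b2.vx   b2.vz   b3.x    b3.z    b3.vx   b3.vz 
     34  0.1717   +0.000  +0.024  +0.000  +0.000   +0.042  +0.072  +0.000  +0.000   -0.026  +0.112  -0.123  -0.144
     68  0.3434   +0.000  +0.024  +0.000  +0.000   +0.042  +0.072  +0.000  +0.000   -0.054  +0.099  -0.198  -0.063
    102  0.5152   +0.000  +0.024  +0.000  +0.000   +0.042  +0.072  +0.000  +0.000   -0.100  +0.061  -0.295  -0.554


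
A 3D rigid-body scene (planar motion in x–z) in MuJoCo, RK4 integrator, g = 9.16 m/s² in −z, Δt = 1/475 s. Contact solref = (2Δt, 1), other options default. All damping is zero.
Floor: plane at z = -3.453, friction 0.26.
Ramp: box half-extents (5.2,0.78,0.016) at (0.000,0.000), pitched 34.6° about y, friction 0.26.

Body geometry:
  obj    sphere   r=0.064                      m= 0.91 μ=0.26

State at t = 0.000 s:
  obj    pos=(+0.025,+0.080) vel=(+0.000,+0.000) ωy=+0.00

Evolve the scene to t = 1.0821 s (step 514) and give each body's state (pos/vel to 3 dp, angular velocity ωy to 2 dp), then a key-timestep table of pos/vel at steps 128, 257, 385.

State at t = 1.0821 s:
  obj    pos=(+1.816,-1.155) vel=(+3.309,-2.283) ωy=+62.81

Key-timestep trajectory:
   step    t(s)  obj.x    obj.z    obj.vx   obj.vz 
    128  0.2695   +0.136  +0.003  +0.824  -0.569
    257  0.5411   +0.473  -0.229  +1.655  -1.142
    385  0.8105   +1.030  -0.613  +2.479  -1.710


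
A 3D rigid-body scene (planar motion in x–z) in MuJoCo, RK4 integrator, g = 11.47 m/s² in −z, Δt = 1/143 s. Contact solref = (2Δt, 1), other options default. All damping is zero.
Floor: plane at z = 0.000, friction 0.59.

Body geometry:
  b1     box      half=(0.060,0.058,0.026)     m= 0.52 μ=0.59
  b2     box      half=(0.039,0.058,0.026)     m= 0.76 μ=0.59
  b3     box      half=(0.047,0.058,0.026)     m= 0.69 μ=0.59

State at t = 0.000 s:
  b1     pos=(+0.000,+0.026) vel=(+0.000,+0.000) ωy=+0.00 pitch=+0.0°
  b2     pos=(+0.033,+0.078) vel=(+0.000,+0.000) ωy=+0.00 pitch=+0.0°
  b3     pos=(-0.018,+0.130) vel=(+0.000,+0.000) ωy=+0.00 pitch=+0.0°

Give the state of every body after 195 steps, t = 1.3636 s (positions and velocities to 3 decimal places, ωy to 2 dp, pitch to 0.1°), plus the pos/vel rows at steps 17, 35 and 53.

State at t = 1.3636 s:
  b1     pos=(+0.000,+0.026) vel=(+0.000,+0.000) ωy=+0.00 pitch=+0.0°
  b2     pos=(+0.033,+0.078) vel=(+0.000,+0.000) ωy=+0.00 pitch=+0.0°
  b3     pos=(-0.129,+0.026) vel=(+0.000,+0.000) ωy=+0.00 pitch=+180.0°

Key-timestep trajectory:
   step    t(s)  b1.x    b1.z    b1.vx   b1.vz   b2.x    b2.z    b2.vx   b2.vz   b3.x    b3.z    b3.vx   b3.vz 
     17  0.1189   +0.000  +0.026  +0.000  +0.000   +0.033  +0.078  +0.000  +0.001   -0.032  +0.117  -0.200  -0.339
     35  0.2448   +0.000  +0.026  +0.000  +0.000   +0.033  +0.078  +0.000  +0.000   -0.072  +0.097  -0.429  -0.082
     53  0.3706   +0.000  +0.026  +0.000  +0.000   +0.033  +0.078  +0.000  +0.000   -0.130  +0.020  -0.243  -0.319


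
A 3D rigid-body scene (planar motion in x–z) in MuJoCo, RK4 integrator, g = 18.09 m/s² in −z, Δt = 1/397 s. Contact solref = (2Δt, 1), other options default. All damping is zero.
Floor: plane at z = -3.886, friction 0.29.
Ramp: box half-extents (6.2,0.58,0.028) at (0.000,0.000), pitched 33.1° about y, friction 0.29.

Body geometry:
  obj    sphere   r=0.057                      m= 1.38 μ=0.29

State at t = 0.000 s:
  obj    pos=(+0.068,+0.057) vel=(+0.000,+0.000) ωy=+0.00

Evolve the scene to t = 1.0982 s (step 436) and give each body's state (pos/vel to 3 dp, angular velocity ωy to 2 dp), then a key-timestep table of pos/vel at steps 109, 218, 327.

State at t = 1.0982 s:
  obj    pos=(+3.633,-2.267) vel=(+6.492,-4.232) ωy=+135.94

Key-timestep trajectory:
   step    t(s)  obj.x    obj.z    obj.vx   obj.vz 
    109  0.2746   +0.291  -0.088  +1.623  -1.058
    218  0.5491   +0.959  -0.524  +3.246  -2.116
    327  0.8237   +2.074  -1.250  +4.869  -3.174


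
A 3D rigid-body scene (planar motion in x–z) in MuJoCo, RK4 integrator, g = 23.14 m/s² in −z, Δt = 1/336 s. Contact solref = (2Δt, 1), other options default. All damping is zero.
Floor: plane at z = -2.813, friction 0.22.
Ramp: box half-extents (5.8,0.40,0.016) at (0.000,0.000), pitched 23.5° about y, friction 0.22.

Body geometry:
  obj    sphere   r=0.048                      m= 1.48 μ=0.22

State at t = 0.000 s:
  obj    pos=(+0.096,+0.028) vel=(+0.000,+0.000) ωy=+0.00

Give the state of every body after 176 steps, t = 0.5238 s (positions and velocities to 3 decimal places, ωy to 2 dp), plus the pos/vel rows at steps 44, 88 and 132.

State at t = 0.5238 s:
  obj    pos=(+0.925,-0.333) vel=(+3.166,-1.377) ωy=+71.91

Key-timestep trajectory:
   step    t(s)  obj.x    obj.z    obj.vx   obj.vz 
     44  0.1310   +0.148  +0.005  +0.792  -0.344
     88  0.2619   +0.303  -0.062  +1.583  -0.688
    132  0.3929   +0.563  -0.175  +2.375  -1.033


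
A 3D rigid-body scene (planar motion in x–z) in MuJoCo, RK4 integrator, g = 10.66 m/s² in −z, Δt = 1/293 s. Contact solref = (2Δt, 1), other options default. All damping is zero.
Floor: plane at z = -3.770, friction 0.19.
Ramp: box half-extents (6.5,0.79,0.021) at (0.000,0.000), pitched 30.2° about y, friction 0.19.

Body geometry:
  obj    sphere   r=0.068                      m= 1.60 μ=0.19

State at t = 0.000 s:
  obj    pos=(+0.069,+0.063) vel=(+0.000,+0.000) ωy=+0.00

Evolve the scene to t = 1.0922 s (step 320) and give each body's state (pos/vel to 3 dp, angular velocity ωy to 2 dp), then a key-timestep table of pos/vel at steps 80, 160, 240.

State at t = 1.0922 s:
  obj    pos=(+2.043,-1.086) vel=(+3.616,-2.104) ωy=+61.50

Key-timestep trajectory:
   step    t(s)  obj.x    obj.z    obj.vx   obj.vz 
     80  0.2730   +0.192  -0.009  +0.904  -0.526
    160  0.5461   +0.563  -0.225  +1.808  -1.052
    240  0.8191   +1.180  -0.584  +2.712  -1.578


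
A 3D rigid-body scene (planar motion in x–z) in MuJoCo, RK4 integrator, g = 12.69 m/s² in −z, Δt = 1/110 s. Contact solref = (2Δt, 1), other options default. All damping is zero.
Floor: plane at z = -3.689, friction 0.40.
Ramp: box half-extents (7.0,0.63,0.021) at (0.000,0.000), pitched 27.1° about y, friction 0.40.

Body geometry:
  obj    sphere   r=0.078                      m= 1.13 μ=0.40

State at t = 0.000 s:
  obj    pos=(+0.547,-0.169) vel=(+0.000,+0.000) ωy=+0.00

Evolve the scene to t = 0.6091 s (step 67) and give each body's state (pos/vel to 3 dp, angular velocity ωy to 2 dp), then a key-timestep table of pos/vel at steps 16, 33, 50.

State at t = 0.6091 s:
  obj    pos=(+1.229,-0.518) vel=(+2.239,-1.146) ωy=+32.23

Key-timestep trajectory:
   step    t(s)  obj.x    obj.z    obj.vx   obj.vz 
     16  0.1455   +0.586  -0.189  +0.535  -0.274
     33  0.3000   +0.713  -0.253  +1.103  -0.564
     50  0.4545   +0.927  -0.363  +1.671  -0.855


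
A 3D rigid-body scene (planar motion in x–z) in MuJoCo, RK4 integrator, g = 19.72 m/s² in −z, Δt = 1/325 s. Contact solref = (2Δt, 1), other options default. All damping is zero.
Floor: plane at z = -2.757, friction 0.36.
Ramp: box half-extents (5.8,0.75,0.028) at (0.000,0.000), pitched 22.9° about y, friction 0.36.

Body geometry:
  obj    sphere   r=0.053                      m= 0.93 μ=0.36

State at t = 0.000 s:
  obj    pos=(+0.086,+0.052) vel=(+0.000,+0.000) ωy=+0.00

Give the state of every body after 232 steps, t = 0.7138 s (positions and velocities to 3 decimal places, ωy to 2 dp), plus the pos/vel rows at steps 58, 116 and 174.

State at t = 0.7138 s:
  obj    pos=(+1.372,-0.492) vel=(+3.604,-1.523) ωy=+73.81

Key-timestep trajectory:
   step    t(s)  obj.x    obj.z    obj.vx   obj.vz 
     58  0.1785   +0.166  +0.018  +0.901  -0.381
    116  0.3569   +0.408  -0.084  +1.802  -0.761
    174  0.5354   +0.810  -0.254  +2.703  -1.142


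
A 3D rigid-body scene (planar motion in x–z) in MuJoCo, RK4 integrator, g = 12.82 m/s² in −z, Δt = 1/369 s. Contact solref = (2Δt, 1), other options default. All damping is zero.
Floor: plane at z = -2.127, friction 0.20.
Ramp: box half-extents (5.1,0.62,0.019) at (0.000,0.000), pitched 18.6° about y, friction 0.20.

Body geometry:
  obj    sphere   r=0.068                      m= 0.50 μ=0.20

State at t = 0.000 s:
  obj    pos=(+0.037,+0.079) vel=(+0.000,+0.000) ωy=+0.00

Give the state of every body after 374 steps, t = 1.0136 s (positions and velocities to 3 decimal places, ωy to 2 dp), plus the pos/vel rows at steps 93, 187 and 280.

State at t = 1.0136 s:
  obj    pos=(+1.459,-0.399) vel=(+2.806,-0.944) ωy=+43.53

Key-timestep trajectory:
   step    t(s)  obj.x    obj.z    obj.vx   obj.vz 
     93  0.2520   +0.125  +0.050  +0.698  -0.235
    187  0.5068   +0.393  -0.040  +1.403  -0.472
    280  0.7588   +0.834  -0.189  +2.101  -0.707


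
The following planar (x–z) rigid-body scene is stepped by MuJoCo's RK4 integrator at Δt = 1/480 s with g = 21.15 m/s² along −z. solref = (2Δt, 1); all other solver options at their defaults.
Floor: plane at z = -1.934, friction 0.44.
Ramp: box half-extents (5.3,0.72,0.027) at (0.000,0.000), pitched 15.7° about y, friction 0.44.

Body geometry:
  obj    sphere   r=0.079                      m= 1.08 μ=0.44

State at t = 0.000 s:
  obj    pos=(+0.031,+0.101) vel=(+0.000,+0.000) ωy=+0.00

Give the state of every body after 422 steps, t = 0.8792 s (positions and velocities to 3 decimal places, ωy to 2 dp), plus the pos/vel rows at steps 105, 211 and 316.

State at t = 0.8792 s:
  obj    pos=(+1.552,-0.326) vel=(+3.460,-0.973) ωy=+45.49

Key-timestep trajectory:
   step    t(s)  obj.x    obj.z    obj.vx   obj.vz 
    105  0.2188   +0.125  +0.075  +0.861  -0.242
    211  0.4396   +0.411  -0.006  +1.730  -0.486
    316  0.6583   +0.884  -0.138  +2.591  -0.728


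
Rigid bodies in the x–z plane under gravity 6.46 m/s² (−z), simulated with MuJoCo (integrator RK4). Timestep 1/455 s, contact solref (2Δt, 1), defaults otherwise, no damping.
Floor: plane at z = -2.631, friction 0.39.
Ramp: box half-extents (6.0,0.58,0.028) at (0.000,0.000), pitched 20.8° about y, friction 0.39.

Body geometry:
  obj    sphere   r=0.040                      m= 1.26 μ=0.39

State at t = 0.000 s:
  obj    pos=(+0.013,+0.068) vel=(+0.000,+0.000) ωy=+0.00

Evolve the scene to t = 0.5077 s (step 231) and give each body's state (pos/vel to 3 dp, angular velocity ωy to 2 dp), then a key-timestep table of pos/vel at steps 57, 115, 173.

State at t = 0.5077 s:
  obj    pos=(+0.210,-0.007) vel=(+0.778,-0.295) ωy=+20.79

Key-timestep trajectory:
   step    t(s)  obj.x    obj.z    obj.vx   obj.vz 
     57  0.1253   +0.025  +0.063  +0.192  -0.073
    115  0.2527   +0.062  +0.049  +0.387  -0.147
    173  0.3802   +0.124  +0.026  +0.582  -0.221


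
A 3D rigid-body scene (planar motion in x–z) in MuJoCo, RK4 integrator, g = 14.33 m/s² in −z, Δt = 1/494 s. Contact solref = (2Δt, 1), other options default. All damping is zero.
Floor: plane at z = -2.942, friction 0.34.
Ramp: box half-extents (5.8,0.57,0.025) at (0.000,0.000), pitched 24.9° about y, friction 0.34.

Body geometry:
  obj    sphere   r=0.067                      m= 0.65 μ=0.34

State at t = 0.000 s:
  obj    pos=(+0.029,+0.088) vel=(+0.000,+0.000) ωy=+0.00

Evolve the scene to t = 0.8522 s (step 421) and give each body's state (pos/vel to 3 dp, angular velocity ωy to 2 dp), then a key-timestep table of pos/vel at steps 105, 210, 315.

State at t = 0.8522 s:
  obj    pos=(+1.449,-0.571) vel=(+3.331,-1.546) ωy=+54.81

Key-timestep trajectory:
   step    t(s)  obj.x    obj.z    obj.vx   obj.vz 
    105  0.2126   +0.117  +0.047  +0.831  -0.386
    210  0.4251   +0.382  -0.076  +1.662  -0.771
    315  0.6377   +0.824  -0.281  +2.493  -1.157


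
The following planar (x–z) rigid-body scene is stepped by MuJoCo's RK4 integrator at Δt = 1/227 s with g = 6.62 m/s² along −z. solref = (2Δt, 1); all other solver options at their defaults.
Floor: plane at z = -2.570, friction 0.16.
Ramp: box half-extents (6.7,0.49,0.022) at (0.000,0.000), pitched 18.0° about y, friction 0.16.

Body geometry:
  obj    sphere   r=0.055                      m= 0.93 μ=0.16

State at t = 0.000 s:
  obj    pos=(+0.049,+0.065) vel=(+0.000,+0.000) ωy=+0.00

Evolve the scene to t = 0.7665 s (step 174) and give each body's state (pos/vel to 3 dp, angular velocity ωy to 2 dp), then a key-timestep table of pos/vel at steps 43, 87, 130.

State at t = 0.7665 s:
  obj    pos=(+0.457,-0.068) vel=(+1.065,-0.346) ωy=+20.36

Key-timestep trajectory:
   step    t(s)  obj.x    obj.z    obj.vx   obj.vz 
     43  0.1894   +0.074  +0.057  +0.263  -0.086
     87  0.3833   +0.151  +0.032  +0.533  -0.173
    130  0.5727   +0.277  -0.009  +0.796  -0.259


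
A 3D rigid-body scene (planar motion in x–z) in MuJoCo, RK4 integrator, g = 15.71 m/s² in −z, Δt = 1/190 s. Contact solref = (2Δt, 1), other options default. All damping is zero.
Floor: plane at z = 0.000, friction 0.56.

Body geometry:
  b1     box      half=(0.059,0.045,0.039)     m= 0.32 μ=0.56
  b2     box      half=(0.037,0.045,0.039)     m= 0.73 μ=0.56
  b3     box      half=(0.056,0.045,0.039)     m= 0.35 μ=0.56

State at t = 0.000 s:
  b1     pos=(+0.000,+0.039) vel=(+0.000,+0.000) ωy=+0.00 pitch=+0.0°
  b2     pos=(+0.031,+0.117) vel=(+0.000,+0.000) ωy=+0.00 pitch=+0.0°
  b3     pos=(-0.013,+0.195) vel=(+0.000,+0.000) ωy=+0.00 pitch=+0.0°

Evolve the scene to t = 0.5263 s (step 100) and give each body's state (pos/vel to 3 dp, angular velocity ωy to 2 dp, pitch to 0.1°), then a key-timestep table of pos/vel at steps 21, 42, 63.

State at t = 0.5263 s:
  b1     pos=(+0.000,+0.039) vel=(+0.000,+0.000) ωy=+0.00 pitch=+0.0°
  b2     pos=(+0.031,+0.117) vel=(+0.000,+0.000) ωy=+0.00 pitch=+0.0°
  b3     pos=(-0.153,+0.039) vel=(+0.000,+0.000) ωy=+0.00 pitch=+180.0°

Key-timestep trajectory:
   step    t(s)  b1.x    b1.z    b1.vx   b1.vz   b2.x    b2.z    b2.vx   b2.vz   b3.x    b3.z    b3.vx   b3.vz 
     21  0.1105   +0.000  +0.039  +0.001  +0.000   +0.031  +0.117  +0.001  +0.000   -0.023  +0.192  -0.202  -0.089
     42  0.2211   +0.000  +0.039  +0.007  -0.002   +0.031  +0.117  +0.007  -0.002   -0.057  +0.138  -0.579  -0.651
     63  0.3316   +0.000  +0.039  +0.000  +0.000   +0.031  +0.117  +0.000  +0.000   -0.141  +0.063  -0.769  -1.477


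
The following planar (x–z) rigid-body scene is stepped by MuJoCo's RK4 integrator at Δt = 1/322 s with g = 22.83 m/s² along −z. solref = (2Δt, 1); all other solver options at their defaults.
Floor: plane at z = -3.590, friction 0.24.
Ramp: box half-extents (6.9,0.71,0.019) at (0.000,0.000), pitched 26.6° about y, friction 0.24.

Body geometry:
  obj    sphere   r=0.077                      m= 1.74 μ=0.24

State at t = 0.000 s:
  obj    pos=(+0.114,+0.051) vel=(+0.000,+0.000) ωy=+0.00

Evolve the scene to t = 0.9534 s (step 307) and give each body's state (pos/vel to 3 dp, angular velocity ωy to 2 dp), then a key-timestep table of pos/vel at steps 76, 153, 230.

State at t = 0.9534 s:
  obj    pos=(+3.081,-1.436) vel=(+6.225,-3.117) ωy=+90.40

Key-timestep trajectory:
   step    t(s)  obj.x    obj.z    obj.vx   obj.vz 
     76  0.2360   +0.296  -0.041  +1.541  -0.772
    153  0.4752   +0.851  -0.319  +3.102  -1.554
    230  0.7143   +1.780  -0.784  +4.664  -2.335


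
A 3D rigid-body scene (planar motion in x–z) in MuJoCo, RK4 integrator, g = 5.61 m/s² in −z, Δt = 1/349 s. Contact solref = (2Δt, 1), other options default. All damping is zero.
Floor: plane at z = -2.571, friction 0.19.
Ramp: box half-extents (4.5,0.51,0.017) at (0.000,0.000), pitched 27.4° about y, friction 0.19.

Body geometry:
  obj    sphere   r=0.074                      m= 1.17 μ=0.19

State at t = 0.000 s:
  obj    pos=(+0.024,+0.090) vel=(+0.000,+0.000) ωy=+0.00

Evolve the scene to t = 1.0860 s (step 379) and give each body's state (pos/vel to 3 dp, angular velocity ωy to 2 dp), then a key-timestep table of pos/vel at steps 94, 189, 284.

State at t = 1.0860 s:
  obj    pos=(+0.990,-0.410) vel=(+1.778,-0.922) ωy=+27.06

Key-timestep trajectory:
   step    t(s)  obj.x    obj.z    obj.vx   obj.vz 
     94  0.2693   +0.083  +0.059  +0.441  -0.229
    189  0.5415   +0.264  -0.034  +0.887  -0.460
    284  0.8138   +0.566  -0.191  +1.332  -0.691


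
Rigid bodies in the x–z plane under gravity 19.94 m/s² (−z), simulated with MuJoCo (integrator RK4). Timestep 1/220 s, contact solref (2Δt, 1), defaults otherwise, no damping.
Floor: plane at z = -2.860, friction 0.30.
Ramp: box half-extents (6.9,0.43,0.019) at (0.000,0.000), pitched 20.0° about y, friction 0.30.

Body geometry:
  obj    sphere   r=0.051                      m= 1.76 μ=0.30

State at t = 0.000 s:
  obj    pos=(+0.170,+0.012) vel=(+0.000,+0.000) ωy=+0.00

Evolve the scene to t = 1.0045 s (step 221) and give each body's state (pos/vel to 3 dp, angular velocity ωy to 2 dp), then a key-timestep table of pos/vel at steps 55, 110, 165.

State at t = 1.0045 s:
  obj    pos=(+2.480,-0.828) vel=(+4.598,-1.674) ωy=+95.94

Key-timestep trajectory:
   step    t(s)  obj.x    obj.z    obj.vx   obj.vz 
     55  0.2500   +0.313  -0.040  +1.144  -0.417
    110  0.5000   +0.742  -0.196  +2.289  -0.833
    165  0.7500   +1.458  -0.456  +3.433  -1.250


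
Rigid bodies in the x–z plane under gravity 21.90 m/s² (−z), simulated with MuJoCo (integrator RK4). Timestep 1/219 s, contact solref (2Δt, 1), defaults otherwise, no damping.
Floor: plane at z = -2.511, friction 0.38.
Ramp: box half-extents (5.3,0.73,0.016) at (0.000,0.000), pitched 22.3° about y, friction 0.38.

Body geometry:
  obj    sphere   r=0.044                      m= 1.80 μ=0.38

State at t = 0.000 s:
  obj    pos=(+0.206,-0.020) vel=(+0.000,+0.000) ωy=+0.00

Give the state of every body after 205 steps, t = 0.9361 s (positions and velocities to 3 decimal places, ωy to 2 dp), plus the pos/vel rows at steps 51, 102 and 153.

State at t = 0.9361 s:
  obj    pos=(+2.612,-1.006) vel=(+5.140,-2.108) ωy=+126.27

Key-timestep trajectory:
   step    t(s)  obj.x    obj.z    obj.vx   obj.vz 
     51  0.2329   +0.355  -0.081  +1.279  -0.525
    102  0.4658   +0.802  -0.264  +2.558  -1.049
    153  0.6986   +1.546  -0.569  +3.837  -1.574


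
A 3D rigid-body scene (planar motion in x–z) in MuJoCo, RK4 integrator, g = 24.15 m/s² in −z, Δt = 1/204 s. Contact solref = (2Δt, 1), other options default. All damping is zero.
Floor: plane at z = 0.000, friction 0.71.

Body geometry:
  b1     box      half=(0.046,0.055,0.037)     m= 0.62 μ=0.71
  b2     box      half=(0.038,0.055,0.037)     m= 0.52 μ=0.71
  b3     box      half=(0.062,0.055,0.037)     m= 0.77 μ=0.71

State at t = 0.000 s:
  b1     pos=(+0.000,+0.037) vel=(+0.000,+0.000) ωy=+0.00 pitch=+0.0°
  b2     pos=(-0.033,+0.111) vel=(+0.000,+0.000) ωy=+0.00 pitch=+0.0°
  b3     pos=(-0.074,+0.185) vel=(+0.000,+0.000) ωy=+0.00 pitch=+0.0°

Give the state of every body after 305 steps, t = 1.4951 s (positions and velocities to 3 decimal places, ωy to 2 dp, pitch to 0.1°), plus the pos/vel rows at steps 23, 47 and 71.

State at t = 1.4951 s:
  b1     pos=(+0.000,+0.037) vel=(+0.000,+0.000) ωy=+0.00 pitch=+0.0°
  b2     pos=(-0.089,+0.038) vel=(+0.000,+0.000) ωy=+0.00 pitch=-90.0°
  b3     pos=(-0.300,+0.037) vel=(+0.000,+0.000) ωy=+0.00 pitch=+180.0°

Key-timestep trajectory:
   step    t(s)  b1.x    b1.z    b1.vx   b1.vz   b2.x    b2.z    b2.vx   b2.vz   b3.x    b3.z    b3.vx   b3.vz 
     23  0.1127   +0.000  +0.037  +0.002  +0.000   -0.042  +0.113  -0.186  +0.024   -0.099  +0.175  -0.495  -0.247
     47  0.2304   +0.000  +0.037  +0.000  +0.000   -0.087  +0.078  -0.519  -1.188   -0.187  +0.061  -1.179  -0.287
     71  0.3480   +0.000  +0.037  +0.000  +0.000   -0.089  +0.038  +0.007  +0.015   -0.279  +0.057  -0.837  -0.616


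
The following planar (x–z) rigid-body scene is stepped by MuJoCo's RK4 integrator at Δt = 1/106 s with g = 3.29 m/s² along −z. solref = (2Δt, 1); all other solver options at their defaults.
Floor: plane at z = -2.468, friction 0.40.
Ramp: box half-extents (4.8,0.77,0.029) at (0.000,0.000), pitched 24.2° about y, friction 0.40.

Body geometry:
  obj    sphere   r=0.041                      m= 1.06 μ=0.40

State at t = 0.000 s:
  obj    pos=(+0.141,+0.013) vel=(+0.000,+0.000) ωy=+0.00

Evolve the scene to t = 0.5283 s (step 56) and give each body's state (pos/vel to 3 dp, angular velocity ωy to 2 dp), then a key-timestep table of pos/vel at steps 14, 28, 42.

State at t = 0.5283 s:
  obj    pos=(+0.264,-0.042) vel=(+0.464,-0.209) ωy=+12.40

Key-timestep trajectory:
   step    t(s)  obj.x    obj.z    obj.vx   obj.vz 
     14  0.1321   +0.149  +0.010  +0.116  -0.052
     28  0.2642   +0.172  +0.000  +0.232  -0.104
     42  0.3962   +0.210  -0.018  +0.348  -0.156


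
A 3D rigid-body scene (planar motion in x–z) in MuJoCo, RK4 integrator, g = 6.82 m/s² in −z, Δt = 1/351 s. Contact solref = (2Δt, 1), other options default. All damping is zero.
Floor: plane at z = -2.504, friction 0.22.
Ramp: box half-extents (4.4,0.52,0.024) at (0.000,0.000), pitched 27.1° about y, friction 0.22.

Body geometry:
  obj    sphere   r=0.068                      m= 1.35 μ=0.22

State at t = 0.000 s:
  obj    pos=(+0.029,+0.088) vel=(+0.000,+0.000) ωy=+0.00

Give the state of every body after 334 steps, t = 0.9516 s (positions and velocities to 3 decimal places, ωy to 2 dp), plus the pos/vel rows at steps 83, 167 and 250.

State at t = 0.9516 s:
  obj    pos=(+0.924,-0.369) vel=(+1.880,-0.962) ωy=+31.05

Key-timestep trajectory:
   step    t(s)  obj.x    obj.z    obj.vx   obj.vz 
     83  0.2365   +0.084  +0.060  +0.467  -0.239
    167  0.4758   +0.253  -0.026  +0.940  -0.481
    250  0.7123   +0.530  -0.168  +1.407  -0.720


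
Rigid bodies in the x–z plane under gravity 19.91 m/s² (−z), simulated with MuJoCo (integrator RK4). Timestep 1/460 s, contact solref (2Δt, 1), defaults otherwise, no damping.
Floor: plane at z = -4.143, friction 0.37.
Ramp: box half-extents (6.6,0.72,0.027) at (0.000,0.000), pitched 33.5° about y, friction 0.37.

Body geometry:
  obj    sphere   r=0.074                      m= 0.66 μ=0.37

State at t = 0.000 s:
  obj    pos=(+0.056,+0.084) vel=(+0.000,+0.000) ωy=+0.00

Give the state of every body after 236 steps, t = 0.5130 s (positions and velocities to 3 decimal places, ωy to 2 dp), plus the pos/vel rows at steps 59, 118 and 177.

State at t = 0.5130 s:
  obj    pos=(+0.918,-0.486) vel=(+3.358,-2.223) ωy=+54.41

Key-timestep trajectory:
   step    t(s)  obj.x    obj.z    obj.vx   obj.vz 
     59  0.1283   +0.110  +0.048  +0.840  -0.556
    118  0.2565   +0.271  -0.059  +1.679  -1.111
    177  0.3848   +0.541  -0.237  +2.519  -1.667


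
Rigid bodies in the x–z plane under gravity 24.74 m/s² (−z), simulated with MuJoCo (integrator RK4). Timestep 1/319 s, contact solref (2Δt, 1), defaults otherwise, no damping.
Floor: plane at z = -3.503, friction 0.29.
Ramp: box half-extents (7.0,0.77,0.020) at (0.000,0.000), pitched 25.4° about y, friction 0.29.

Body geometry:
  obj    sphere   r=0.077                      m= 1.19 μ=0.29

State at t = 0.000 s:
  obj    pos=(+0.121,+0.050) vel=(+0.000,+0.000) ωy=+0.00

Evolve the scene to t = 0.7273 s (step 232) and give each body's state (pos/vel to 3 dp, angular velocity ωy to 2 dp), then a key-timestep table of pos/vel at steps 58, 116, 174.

State at t = 0.7273 s:
  obj    pos=(+1.932,-0.810) vel=(+4.980,-2.365) ωy=+71.58

Key-timestep trajectory:
   step    t(s)  obj.x    obj.z    obj.vx   obj.vz 
     58  0.1818   +0.234  -0.004  +1.245  -0.591
    116  0.3636   +0.574  -0.165  +2.490  -1.182
    174  0.5455   +1.140  -0.434  +3.735  -1.774


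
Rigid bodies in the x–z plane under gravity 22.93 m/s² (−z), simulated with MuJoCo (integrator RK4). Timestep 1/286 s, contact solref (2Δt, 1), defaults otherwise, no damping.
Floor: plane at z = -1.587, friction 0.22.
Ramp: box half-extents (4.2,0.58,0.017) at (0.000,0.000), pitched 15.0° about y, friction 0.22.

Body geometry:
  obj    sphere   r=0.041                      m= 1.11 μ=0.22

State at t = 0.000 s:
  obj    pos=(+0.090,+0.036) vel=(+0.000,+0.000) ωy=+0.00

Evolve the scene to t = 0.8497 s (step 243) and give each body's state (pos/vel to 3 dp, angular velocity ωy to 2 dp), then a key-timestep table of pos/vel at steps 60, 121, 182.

State at t = 0.8497 s:
  obj    pos=(+1.568,-0.360) vel=(+3.479,-0.932) ωy=+87.84

Key-timestep trajectory:
   step    t(s)  obj.x    obj.z    obj.vx   obj.vz 
     60  0.2098   +0.180  +0.012  +0.859  -0.230
    121  0.4231   +0.457  -0.062  +1.732  -0.464
    182  0.6364   +0.919  -0.186  +2.606  -0.698


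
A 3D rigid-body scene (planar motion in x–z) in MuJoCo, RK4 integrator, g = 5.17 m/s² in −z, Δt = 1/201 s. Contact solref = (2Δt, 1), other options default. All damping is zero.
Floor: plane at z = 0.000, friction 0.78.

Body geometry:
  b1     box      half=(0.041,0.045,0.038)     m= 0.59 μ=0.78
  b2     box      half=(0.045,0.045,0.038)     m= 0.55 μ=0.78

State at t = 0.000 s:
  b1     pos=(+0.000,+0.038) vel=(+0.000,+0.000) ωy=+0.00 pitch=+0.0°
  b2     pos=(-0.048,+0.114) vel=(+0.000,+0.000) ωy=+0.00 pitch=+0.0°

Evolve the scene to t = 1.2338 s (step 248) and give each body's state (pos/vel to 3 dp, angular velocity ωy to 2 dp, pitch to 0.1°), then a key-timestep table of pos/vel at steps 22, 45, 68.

State at t = 1.2338 s:
  b1     pos=(+0.000,+0.038) vel=(+0.000,+0.000) ωy=+0.00 pitch=+0.0°
  b2     pos=(-0.092,+0.045) vel=(+0.000,+0.000) ωy=+0.00 pitch=-90.0°

Key-timestep trajectory:
   step    t(s)  b1.x    b1.z    b1.vx   b1.vz   b2.x    b2.z    b2.vx   b2.vz 
     22  0.1095   +0.000  +0.038  +0.000  +0.000   -0.051  +0.113  -0.064  -0.018
     45  0.2239   +0.000  +0.038  +0.000  +0.000   -0.064  +0.107  -0.164  -0.122
     68  0.3383   +0.000  +0.038  +0.000  +0.000   -0.085  +0.071  -0.186  -0.585


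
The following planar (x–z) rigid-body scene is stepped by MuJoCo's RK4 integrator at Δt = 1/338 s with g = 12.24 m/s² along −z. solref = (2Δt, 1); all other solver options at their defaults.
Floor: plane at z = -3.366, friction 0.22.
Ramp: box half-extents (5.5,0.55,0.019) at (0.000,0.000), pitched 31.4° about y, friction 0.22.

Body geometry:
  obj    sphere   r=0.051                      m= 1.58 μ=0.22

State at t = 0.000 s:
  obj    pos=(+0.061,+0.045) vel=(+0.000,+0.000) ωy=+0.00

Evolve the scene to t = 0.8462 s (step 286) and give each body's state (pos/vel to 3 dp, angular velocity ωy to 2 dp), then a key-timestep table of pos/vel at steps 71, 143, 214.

State at t = 0.8462 s:
  obj    pos=(+1.453,-0.805) vel=(+3.290,-2.008) ωy=+75.56

Key-timestep trajectory:
   step    t(s)  obj.x    obj.z    obj.vx   obj.vz 
     71  0.2101   +0.147  -0.008  +0.817  -0.499
    143  0.4231   +0.409  -0.168  +1.645  -1.004
    214  0.6331   +0.840  -0.431  +2.462  -1.503


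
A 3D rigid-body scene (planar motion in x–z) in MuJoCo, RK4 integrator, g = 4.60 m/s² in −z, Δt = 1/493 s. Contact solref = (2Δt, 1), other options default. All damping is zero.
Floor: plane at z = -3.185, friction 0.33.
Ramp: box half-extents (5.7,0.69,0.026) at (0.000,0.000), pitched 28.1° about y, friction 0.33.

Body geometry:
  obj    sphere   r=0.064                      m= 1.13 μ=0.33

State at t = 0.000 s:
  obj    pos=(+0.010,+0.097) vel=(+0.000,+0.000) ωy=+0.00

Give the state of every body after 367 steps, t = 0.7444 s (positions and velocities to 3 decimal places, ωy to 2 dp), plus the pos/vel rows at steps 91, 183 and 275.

State at t = 0.7444 s:
  obj    pos=(+0.388,-0.105) vel=(+1.016,-0.543) ωy=+18.00

Key-timestep trajectory:
   step    t(s)  obj.x    obj.z    obj.vx   obj.vz 
     91  0.1846   +0.033  +0.084  +0.252  -0.135
    183  0.3712   +0.104  +0.047  +0.507  -0.271
    275  0.5578   +0.222  -0.017  +0.762  -0.407


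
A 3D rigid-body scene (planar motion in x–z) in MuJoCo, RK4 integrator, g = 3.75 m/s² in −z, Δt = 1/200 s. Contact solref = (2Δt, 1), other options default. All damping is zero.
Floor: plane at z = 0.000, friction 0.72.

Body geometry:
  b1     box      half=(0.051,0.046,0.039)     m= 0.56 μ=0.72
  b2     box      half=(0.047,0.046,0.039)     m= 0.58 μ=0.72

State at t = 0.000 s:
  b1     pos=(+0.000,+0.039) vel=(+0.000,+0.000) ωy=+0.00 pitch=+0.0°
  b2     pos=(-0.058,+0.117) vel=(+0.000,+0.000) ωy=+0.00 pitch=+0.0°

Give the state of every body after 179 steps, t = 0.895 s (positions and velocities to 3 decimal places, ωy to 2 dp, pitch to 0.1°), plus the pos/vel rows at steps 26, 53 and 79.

State at t = 0.895 s:
  b1     pos=(+0.000,+0.039) vel=(+0.000,+0.000) ωy=+0.00 pitch=+0.0°
  b2     pos=(-0.103,+0.047) vel=(+0.000,+0.000) ωy=+0.00 pitch=-90.0°

Key-timestep trajectory:
   step    t(s)  b1.x    b1.z    b1.vx   b1.vz   b2.x    b2.z    b2.vx   b2.vz 
     26  0.1300   +0.000  +0.039  +0.000  +0.000   -0.061  +0.116  -0.053  -0.014
     53  0.2650   +0.000  +0.039  +0.000  +0.000   -0.074  +0.110  -0.138  -0.094
     79  0.3950   +0.000  +0.039  +0.000  +0.000   -0.094  +0.079  -0.163  -0.451


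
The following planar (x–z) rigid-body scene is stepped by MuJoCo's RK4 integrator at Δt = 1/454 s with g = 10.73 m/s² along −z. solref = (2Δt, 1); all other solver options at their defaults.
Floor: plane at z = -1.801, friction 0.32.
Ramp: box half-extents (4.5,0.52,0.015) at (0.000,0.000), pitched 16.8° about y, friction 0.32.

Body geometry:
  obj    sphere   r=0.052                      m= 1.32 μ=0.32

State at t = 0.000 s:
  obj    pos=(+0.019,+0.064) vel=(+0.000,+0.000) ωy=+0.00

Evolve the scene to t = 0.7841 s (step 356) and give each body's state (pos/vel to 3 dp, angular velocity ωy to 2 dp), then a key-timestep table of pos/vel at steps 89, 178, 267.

State at t = 0.7841 s:
  obj    pos=(+0.671,-0.133) vel=(+1.663,-0.502) ωy=+33.40

Key-timestep trajectory:
   step    t(s)  obj.x    obj.z    obj.vx   obj.vz 
     89  0.1960   +0.060  +0.052  +0.416  -0.126
    178  0.3921   +0.182  +0.015  +0.831  -0.251
    267  0.5881   +0.386  -0.047  +1.247  -0.377


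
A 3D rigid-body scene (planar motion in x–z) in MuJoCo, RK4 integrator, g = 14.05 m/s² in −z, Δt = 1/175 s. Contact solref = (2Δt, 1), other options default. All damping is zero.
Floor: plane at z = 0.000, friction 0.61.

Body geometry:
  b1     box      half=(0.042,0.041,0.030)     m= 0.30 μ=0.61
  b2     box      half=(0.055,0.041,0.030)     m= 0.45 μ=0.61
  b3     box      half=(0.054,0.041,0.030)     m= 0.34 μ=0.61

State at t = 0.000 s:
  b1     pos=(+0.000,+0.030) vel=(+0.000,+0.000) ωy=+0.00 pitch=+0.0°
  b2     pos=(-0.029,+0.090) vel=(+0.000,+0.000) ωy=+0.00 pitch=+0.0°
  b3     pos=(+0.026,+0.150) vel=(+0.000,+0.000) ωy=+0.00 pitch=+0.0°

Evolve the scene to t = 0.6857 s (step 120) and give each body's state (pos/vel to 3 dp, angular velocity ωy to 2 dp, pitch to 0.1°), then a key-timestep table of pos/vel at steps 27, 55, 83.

State at t = 0.6857 s:
  b1     pos=(+0.000,+0.030) vel=(+0.000,+0.000) ωy=+0.00 pitch=+0.0°
  b2     pos=(-0.029,+0.090) vel=(+0.000,+0.000) ωy=+0.00 pitch=-0.1°
  b3     pos=(+0.091,+0.054) vel=(+0.000,+0.000) ωy=+0.00 pitch=+90.0°

Key-timestep trajectory:
   step    t(s)  b1.x    b1.z    b1.vx   b1.vz   b2.x    b2.z    b2.vx   b2.vz   b3.x    b3.z    b3.vx   b3.vz 
     27  0.1543   +0.000  +0.030  +0.000  +0.000   -0.029  +0.090  +0.000  +0.000   +0.027  +0.150  +0.009  +0.000
     55  0.3143   +0.000  +0.030  +0.000  +0.000   -0.029  +0.090  -0.001  +0.000   +0.032  +0.149  +0.078  -0.015
     83  0.4743   +0.000  +0.030  -0.013  +0.002   -0.029  +0.090  -0.014  +0.001   +0.063  +0.108  +0.494  -0.769


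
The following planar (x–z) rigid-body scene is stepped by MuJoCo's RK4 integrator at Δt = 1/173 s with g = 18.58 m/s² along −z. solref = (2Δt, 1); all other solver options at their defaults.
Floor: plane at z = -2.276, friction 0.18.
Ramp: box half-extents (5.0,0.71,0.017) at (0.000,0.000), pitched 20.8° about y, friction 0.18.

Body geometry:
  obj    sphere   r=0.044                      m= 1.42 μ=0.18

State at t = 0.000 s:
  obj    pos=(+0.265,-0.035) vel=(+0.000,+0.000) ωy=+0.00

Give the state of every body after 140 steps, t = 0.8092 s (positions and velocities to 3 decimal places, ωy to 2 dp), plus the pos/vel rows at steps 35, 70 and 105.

State at t = 0.8092 s:
  obj    pos=(+1.708,-0.583) vel=(+3.565,-1.354) ωy=+86.65

Key-timestep trajectory:
   step    t(s)  obj.x    obj.z    obj.vx   obj.vz 
     35  0.2023   +0.355  -0.070  +0.891  -0.339
     70  0.4046   +0.626  -0.172  +1.783  -0.677
    105  0.6069   +1.077  -0.344  +2.674  -1.016
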